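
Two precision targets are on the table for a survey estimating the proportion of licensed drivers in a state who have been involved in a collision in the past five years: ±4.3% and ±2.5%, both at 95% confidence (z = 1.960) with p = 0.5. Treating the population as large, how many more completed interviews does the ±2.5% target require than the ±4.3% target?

1017

At ±4.3%: n = 1.960² × 0.2500 / 0.043² ≈ 519.42 → 520.
At ±2.5%: n = 1.960² × 0.2500 / 0.025² ≈ 1536.64 → 1537.
Additional respondents: 1537 − 520 = 1017.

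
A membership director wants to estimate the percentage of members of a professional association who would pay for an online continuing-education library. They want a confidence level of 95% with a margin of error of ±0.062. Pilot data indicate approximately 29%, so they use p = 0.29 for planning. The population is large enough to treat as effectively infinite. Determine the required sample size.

For 95% confidence, z = 1.960.
With p = 0.29, p(1−p) = 0.2059.
n = z²·p(1−p)/E² = 1.960² × 0.2059 / 0.062² = 3.8416 × 0.2059 / 0.003844 ≈ 205.77.
Rounding up gives n = 206.

206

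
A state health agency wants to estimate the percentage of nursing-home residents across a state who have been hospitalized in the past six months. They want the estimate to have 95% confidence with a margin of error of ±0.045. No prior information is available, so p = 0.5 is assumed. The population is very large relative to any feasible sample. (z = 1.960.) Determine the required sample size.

With p = 0.5, p(1−p) = 0.25.
n = z²·p(1−p)/E² = 1.960² × 0.2500 / 0.045² = 3.8416 × 0.2500 / 0.002025 ≈ 474.27.
Rounding up gives n = 475.

475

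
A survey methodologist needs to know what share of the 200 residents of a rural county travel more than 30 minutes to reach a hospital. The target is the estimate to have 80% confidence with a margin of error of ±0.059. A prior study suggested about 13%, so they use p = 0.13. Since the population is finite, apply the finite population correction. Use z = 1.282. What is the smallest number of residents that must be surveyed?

43

Unadjusted: n₀ = 1.282² × 0.13 × 0.87 / 0.059² ≈ 53.40, so n₀ = 54.
Finite population correction with N = 200: n = n₀ / (1 + (n₀−1)/N) = 54 / (1 + 53/200) = 54 / 1.2650 ≈ 42.69.
Rounding up, n = 43.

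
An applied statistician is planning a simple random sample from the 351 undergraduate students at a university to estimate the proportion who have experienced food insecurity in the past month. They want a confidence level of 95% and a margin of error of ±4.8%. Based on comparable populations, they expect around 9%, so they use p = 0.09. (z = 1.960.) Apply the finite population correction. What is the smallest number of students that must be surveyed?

Unadjusted: n₀ = 1.960² × 0.09 × 0.91 / 0.048² ≈ 136.56, so n₀ = 137.
Finite population correction with N = 351: n = n₀ / (1 + (n₀−1)/N) = 137 / (1 + 136/351) = 137 / 1.3875 ≈ 98.74.
Rounding up, n = 99.

99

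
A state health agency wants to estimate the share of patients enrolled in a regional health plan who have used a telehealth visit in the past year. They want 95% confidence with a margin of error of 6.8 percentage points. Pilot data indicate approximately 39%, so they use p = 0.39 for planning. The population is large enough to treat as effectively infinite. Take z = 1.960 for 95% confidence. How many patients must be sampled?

198

With p = 0.39, p(1−p) = 0.2379.
n = z²·p(1−p)/E² = 1.960² × 0.2379 / 0.068² = 3.8416 × 0.2379 / 0.004624 ≈ 197.65.
Rounding up gives n = 198.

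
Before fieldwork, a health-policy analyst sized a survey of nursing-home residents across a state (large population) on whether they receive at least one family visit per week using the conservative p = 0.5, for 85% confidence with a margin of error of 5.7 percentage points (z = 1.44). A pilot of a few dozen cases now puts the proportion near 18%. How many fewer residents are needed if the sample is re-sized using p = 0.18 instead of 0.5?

Conservative (p = 0.5): n = 1.44² × 0.25 / 0.057² ≈ 159.56 → 160.
Using p = 0.18: p(1−p) = 0.1476, so n = 1.44² × 0.1476 / 0.057² ≈ 94.20 → 95.
Reduction: 160 − 95 = 65.

65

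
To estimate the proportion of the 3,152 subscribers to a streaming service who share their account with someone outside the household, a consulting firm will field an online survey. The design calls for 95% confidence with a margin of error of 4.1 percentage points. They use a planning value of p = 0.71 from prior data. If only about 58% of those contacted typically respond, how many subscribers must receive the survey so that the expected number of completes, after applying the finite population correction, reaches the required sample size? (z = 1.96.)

Completed interviews needed (unadjusted): n₀ = 1.96² × 0.2059 / 0.041² ≈ 470.54 → 471.
FPC for N = 3,152: n = 471 / (1 + 470/3152) = 471 / 1.1491 ≈ 409.88 → 410.
At a 58% response rate, contacts needed = 410 / 0.58 ≈ 706.90 → 707.

707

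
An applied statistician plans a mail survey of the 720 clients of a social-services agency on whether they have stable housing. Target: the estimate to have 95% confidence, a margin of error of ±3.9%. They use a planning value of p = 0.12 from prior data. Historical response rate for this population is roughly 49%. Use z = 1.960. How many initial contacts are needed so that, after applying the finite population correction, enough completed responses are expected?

Completed interviews needed (unadjusted): n₀ = 1.960² × 0.1056 / 0.039² ≈ 266.71 → 267.
FPC for N = 720: n = 267 / (1 + 266/720) = 267 / 1.3694 ≈ 194.97 → 195.
At a 49% response rate, contacts needed = 195 / 0.49 ≈ 397.96 → 398.

398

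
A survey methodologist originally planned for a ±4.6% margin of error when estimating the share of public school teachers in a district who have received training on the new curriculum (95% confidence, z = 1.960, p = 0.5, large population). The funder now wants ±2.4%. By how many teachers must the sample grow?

1214

At ±4.6%: n = 1.960² × 0.2500 / 0.046² ≈ 453.88 → 454.
At ±2.4%: n = 1.960² × 0.2500 / 0.024² ≈ 1667.36 → 1668.
Additional respondents: 1668 − 454 = 1214.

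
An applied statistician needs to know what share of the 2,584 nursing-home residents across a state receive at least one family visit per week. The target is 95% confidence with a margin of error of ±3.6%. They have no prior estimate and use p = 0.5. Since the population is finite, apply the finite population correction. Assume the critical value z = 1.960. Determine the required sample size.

Unadjusted: n₀ = 1.960² × 0.50 × 0.50 / 0.036² ≈ 741.05, so n₀ = 742.
Finite population correction with N = 2,584: n = n₀ / (1 + (n₀−1)/N) = 742 / (1 + 741/2584) = 742 / 1.2868 ≈ 576.64.
Rounding up, n = 577.

577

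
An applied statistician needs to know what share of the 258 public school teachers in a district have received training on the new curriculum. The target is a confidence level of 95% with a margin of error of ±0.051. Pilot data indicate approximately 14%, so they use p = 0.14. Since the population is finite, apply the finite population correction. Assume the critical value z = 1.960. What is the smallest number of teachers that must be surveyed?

Unadjusted: n₀ = 1.960² × 0.14 × 0.86 / 0.051² ≈ 177.83, so n₀ = 178.
Finite population correction with N = 258: n = n₀ / (1 + (n₀−1)/N) = 178 / (1 + 177/258) = 178 / 1.6860 ≈ 105.57.
Rounding up, n = 106.

106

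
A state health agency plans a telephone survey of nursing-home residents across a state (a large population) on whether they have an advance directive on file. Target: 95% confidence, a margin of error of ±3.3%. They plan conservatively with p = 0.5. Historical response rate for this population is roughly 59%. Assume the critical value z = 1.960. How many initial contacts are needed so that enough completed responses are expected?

1495

Completed interviews needed: n₀ = 1.960² × 0.2500 / 0.033² ≈ 881.91 → 882.
At a 59% response rate, contacts needed = 882 / 0.59 ≈ 1494.92 → 1495.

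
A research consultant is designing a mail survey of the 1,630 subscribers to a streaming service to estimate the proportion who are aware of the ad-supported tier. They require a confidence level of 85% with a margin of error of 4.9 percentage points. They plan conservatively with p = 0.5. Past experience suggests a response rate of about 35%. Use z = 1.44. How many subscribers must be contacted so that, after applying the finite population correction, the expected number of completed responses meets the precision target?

Completed interviews needed (unadjusted): n₀ = 1.44² × 0.2500 / 0.049² ≈ 215.91 → 216.
FPC for N = 1,630: n = 216 / (1 + 215/1630) = 216 / 1.1319 ≈ 190.83 → 191.
At a 35% response rate, contacts needed = 191 / 0.35 ≈ 545.71 → 546.

546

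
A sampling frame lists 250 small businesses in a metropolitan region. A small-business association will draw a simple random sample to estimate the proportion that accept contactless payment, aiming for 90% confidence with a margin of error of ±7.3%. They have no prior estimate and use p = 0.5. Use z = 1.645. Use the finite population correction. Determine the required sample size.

85

Unadjusted: n₀ = 1.645² × 0.50 × 0.50 / 0.073² ≈ 126.95, so n₀ = 127.
Finite population correction with N = 250: n = n₀ / (1 + (n₀−1)/N) = 127 / (1 + 126/250) = 127 / 1.5040 ≈ 84.44.
Rounding up, n = 85.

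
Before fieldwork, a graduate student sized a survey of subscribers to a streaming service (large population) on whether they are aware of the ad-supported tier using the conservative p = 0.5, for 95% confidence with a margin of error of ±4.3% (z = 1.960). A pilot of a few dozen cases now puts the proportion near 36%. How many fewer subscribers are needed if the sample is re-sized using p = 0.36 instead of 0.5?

Conservative (p = 0.5): n = 1.960² × 0.25 / 0.043² ≈ 519.42 → 520.
Using p = 0.36: p(1−p) = 0.2304, so n = 1.960² × 0.2304 / 0.043² ≈ 478.69 → 479.
Reduction: 520 − 479 = 41.

41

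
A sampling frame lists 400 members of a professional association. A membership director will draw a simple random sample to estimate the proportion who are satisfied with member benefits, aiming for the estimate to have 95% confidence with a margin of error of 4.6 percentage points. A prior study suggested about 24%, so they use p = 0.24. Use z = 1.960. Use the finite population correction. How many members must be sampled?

Unadjusted: n₀ = 1.960² × 0.24 × 0.76 / 0.046² ≈ 331.15, so n₀ = 332.
Finite population correction with N = 400: n = n₀ / (1 + (n₀−1)/N) = 332 / (1 + 331/400) = 332 / 1.8275 ≈ 181.67.
Rounding up, n = 182.

182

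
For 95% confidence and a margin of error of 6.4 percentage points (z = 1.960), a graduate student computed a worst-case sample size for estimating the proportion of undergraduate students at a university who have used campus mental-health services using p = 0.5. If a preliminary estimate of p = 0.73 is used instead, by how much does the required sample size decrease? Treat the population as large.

50

Conservative (p = 0.5): n = 1.960² × 0.25 / 0.064² ≈ 234.47 → 235.
Using p = 0.73: p(1−p) = 0.1971, so n = 1.960² × 0.1971 / 0.064² ≈ 184.86 → 185.
Reduction: 235 − 185 = 50.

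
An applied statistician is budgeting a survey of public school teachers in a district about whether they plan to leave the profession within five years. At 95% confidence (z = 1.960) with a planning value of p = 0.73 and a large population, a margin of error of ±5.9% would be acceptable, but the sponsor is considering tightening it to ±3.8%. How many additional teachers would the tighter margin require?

At ±5.9%: n = 1.960² × 0.1971 / 0.059² ≈ 217.52 → 218.
At ±3.8%: n = 1.960² × 0.1971 / 0.038² ≈ 524.36 → 525.
Additional respondents: 525 − 218 = 307.

307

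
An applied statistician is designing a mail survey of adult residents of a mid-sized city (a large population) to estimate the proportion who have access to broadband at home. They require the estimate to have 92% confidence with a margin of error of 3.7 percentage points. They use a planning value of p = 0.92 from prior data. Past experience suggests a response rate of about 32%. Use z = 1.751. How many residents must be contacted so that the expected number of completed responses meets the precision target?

Completed interviews needed: n₀ = 1.751² × 0.0736 / 0.037² ≈ 164.83 → 165.
At a 32% response rate, contacts needed = 165 / 0.32 ≈ 515.62 → 516.

516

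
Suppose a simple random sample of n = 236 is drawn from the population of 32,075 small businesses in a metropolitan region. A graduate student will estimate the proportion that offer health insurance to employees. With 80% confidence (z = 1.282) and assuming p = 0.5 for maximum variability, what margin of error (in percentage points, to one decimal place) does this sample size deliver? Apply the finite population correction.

4.2

Finite-population factor: (N−n)/(N−1) = (32075−236)/(32075−1) = 0.9927.
SE(p̂) = √[p(1−p)/n · (N−n)/(N−1)] = √[0.2500/236 × 0.9927] = 0.03243.
E = z × SE = 1.282 × 0.03243 = 0.04157 ≈ 4.2 percentage points.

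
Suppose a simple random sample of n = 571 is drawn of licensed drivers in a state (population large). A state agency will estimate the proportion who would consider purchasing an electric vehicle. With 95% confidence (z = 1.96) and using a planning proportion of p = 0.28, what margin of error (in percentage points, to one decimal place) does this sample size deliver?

SE(p̂) = √[p(1−p)/n] = √[0.2016/571] = 0.01879.
E = z × SE = 1.96 × 0.01879 = 0.03683, or 3.7 percentage points.

3.7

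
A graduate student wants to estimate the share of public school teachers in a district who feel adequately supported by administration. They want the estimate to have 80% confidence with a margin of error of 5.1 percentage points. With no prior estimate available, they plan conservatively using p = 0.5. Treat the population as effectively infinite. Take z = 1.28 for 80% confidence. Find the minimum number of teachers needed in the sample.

158

With p = 0.5, p(1−p) = 0.25.
n = z²·p(1−p)/E² = 1.28² × 0.2500 / 0.051² = 1.6384 × 0.2500 / 0.002601 ≈ 157.48.
Rounding up gives n = 158.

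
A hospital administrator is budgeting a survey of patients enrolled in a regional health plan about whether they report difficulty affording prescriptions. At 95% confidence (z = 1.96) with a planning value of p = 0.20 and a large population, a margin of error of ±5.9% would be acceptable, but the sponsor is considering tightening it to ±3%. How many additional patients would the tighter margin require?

506

At ±5.9%: n = 1.96² × 0.1600 / 0.059² ≈ 176.57 → 177.
At ±3%: n = 1.96² × 0.1600 / 0.030² ≈ 682.95 → 683.
Additional respondents: 683 − 177 = 506.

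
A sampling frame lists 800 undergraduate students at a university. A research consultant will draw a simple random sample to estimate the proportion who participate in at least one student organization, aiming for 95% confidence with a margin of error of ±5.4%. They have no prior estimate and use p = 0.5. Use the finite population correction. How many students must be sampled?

234

For 95% confidence, z = 1.960.
Unadjusted: n₀ = 1.960² × 0.50 × 0.50 / 0.054² ≈ 329.36, so n₀ = 330.
Finite population correction with N = 800: n = n₀ / (1 + (n₀−1)/N) = 330 / (1 + 329/800) = 330 / 1.4112 ≈ 233.84.
Rounding up, n = 234.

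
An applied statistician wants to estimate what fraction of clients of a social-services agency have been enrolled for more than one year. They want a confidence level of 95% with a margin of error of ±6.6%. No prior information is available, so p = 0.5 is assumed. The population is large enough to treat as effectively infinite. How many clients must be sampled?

For 95% confidence, z = 1.960.
With p = 0.5, p(1−p) = 0.25.
n = z²·p(1−p)/E² = 1.960² × 0.2500 / 0.066² = 3.8416 × 0.2500 / 0.004356 ≈ 220.48.
Rounding up gives n = 221.

221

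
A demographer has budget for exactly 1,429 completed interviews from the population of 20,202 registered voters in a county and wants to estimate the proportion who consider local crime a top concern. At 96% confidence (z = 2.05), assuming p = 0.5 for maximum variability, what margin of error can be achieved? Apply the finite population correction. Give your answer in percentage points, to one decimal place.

2.6

Finite-population factor: (N−n)/(N−1) = (20202−1429)/(20202−1) = 0.9293.
SE(p̂) = √[p(1−p)/n · (N−n)/(N−1)] = √[0.2500/1429 × 0.9293] = 0.01275.
E = z × SE = 2.05 × 0.01275 = 0.02614 ≈ 2.6 percentage points.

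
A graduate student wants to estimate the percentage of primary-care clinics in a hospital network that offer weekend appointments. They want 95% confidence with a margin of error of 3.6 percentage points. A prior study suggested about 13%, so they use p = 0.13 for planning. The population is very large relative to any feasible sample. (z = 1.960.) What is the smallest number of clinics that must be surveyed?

336

With p = 0.13, p(1−p) = 0.1131.
n = z²·p(1−p)/E² = 1.960² × 0.1131 / 0.036² = 3.8416 × 0.1131 / 0.001296 ≈ 335.25.
Rounding up gives n = 336.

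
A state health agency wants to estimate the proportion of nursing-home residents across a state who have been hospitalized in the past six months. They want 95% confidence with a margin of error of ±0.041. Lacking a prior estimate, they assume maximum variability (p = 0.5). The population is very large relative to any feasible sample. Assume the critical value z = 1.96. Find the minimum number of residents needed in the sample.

572

With p = 0.5, p(1−p) = 0.25.
n = z²·p(1−p)/E² = 1.96² × 0.2500 / 0.041² = 3.8416 × 0.2500 / 0.001681 ≈ 571.33.
Rounding up gives n = 572.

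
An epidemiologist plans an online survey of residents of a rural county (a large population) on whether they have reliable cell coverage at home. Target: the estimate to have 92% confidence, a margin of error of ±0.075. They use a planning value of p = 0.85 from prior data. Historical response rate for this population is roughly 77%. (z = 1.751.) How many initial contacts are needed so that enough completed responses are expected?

91

Completed interviews needed: n₀ = 1.751² × 0.1275 / 0.075² ≈ 69.50 → 70.
At a 77% response rate, contacts needed = 70 / 0.77 ≈ 90.91 → 91.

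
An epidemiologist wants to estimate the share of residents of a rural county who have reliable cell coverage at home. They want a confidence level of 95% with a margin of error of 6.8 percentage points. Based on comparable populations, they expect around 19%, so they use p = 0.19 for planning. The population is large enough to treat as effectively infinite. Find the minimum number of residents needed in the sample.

128

For 95% confidence, z = 1.96.
With p = 0.19, p(1−p) = 0.1539.
n = z²·p(1−p)/E² = 1.96² × 0.1539 / 0.068² = 3.8416 × 0.1539 / 0.004624 ≈ 127.86.
Rounding up gives n = 128.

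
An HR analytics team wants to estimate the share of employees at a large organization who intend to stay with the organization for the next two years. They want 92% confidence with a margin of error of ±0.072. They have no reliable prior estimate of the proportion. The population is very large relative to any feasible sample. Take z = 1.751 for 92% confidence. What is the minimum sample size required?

148

With no prior estimate, use p = 0.5, giving p(1−p) = 0.25.
n = z²·p(1−p)/E² = 1.751² × 0.2500 / 0.072² = 3.0660 × 0.2500 / 0.005184 ≈ 147.86.
Rounding up gives n = 148.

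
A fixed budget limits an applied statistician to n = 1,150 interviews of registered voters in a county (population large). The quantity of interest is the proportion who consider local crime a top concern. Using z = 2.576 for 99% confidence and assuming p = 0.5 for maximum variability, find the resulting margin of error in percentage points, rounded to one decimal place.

3.8

SE(p̂) = √[p(1−p)/n] = √[0.2500/1150] = 0.01474.
E = z × SE = 2.576 × 0.01474 = 0.03798, or 3.8 percentage points.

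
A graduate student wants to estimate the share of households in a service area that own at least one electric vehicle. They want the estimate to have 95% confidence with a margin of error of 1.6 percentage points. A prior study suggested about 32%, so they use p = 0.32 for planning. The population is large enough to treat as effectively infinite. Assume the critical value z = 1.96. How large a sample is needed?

With p = 0.32, p(1−p) = 0.2176.
n = z²·p(1−p)/E² = 1.96² × 0.2176 / 0.016² = 3.8416 × 0.2176 / 0.000256 ≈ 3265.36.
Rounding up gives n = 3266.

3266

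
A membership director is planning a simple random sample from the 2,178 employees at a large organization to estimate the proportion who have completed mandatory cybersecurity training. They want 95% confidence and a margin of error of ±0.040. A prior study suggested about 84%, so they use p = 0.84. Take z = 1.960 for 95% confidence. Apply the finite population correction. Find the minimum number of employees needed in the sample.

Unadjusted: n₀ = 1.960² × 0.84 × 0.16 / 0.040² ≈ 322.69, so n₀ = 323.
Finite population correction with N = 2,178: n = n₀ / (1 + (n₀−1)/N) = 323 / (1 + 322/2178) = 323 / 1.1478 ≈ 281.40.
Rounding up, n = 282.

282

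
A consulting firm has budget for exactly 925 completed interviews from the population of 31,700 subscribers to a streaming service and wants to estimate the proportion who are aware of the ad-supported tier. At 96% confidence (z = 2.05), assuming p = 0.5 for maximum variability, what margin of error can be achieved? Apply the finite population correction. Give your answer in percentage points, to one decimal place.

3.3

Finite-population factor: (N−n)/(N−1) = (31700−925)/(31700−1) = 0.9709.
SE(p̂) = √[p(1−p)/n · (N−n)/(N−1)] = √[0.2500/925 × 0.9709] = 0.01620.
E = z × SE = 2.05 × 0.01620 = 0.03321 ≈ 3.3 percentage points.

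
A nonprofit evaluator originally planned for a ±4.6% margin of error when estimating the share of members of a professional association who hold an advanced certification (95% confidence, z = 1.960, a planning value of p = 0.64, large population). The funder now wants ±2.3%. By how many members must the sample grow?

1255

At ±4.6%: n = 1.960² × 0.2304 / 0.046² ≈ 418.29 → 419.
At ±2.3%: n = 1.960² × 0.2304 / 0.023² ≈ 1673.17 → 1674.
Additional respondents: 1674 − 419 = 1255.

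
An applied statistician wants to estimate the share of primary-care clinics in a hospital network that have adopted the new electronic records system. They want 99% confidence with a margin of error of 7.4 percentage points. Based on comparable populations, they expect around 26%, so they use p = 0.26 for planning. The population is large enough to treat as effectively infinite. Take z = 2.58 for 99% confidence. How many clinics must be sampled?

234

With p = 0.26, p(1−p) = 0.1924.
n = z²·p(1−p)/E² = 2.58² × 0.1924 / 0.074² = 6.6564 × 0.1924 / 0.005476 ≈ 233.87.
Rounding up gives n = 234.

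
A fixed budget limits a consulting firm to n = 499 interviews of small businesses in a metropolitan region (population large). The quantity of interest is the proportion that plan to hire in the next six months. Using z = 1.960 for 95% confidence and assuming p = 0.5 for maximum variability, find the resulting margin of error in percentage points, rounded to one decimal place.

SE(p̂) = √[p(1−p)/n] = √[0.2500/499] = 0.02238.
E = z × SE = 1.960 × 0.02238 = 0.04387, or 4.4 percentage points.

4.4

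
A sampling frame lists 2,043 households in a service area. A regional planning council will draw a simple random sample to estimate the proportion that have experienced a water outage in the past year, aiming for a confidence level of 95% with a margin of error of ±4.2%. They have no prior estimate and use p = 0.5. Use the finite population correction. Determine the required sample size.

431

For 95% confidence, z = 1.96.
Unadjusted: n₀ = 1.96² × 0.50 × 0.50 / 0.042² ≈ 544.44, so n₀ = 545.
Finite population correction with N = 2,043: n = n₀ / (1 + (n₀−1)/N) = 545 / (1 + 544/2043) = 545 / 1.2663 ≈ 430.40.
Rounding up, n = 431.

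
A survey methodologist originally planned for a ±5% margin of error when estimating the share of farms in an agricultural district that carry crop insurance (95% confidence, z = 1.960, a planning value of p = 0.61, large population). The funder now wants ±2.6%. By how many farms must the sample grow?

986

At ±5%: n = 1.960² × 0.2379 / 0.050² ≈ 365.57 → 366.
At ±2.6%: n = 1.960² × 0.2379 / 0.026² ≈ 1351.95 → 1352.
Additional respondents: 1352 − 366 = 986.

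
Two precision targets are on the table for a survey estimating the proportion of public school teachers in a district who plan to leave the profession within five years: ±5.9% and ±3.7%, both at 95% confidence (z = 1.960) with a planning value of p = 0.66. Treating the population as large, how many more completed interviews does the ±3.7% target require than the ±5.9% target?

382

At ±5.9%: n = 1.960² × 0.2244 / 0.059² ≈ 247.65 → 248.
At ±3.7%: n = 1.960² × 0.2244 / 0.037² ≈ 629.70 → 630.
Additional respondents: 630 − 248 = 382.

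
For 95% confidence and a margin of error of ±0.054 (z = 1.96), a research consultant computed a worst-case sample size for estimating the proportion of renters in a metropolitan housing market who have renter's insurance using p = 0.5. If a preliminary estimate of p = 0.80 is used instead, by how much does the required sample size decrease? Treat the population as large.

Conservative (p = 0.5): n = 1.96² × 0.25 / 0.054² ≈ 329.36 → 330.
Using p = 0.80: p(1−p) = 0.1600, so n = 1.96² × 0.1600 / 0.054² ≈ 210.79 → 211.
Reduction: 330 − 211 = 119.

119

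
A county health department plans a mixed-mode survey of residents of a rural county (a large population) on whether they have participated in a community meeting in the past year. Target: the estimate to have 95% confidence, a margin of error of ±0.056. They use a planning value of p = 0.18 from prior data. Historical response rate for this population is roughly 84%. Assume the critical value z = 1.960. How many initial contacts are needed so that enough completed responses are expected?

Completed interviews needed: n₀ = 1.960² × 0.1476 / 0.056² ≈ 180.81 → 181.
At an 84% response rate, contacts needed = 181 / 0.84 ≈ 215.48 → 216.

216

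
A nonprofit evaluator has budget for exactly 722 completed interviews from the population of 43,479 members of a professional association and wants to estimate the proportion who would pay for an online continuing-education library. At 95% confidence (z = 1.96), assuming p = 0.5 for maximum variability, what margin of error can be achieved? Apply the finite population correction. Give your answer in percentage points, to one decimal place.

Finite-population factor: (N−n)/(N−1) = (43479−722)/(43479−1) = 0.9834.
SE(p̂) = √[p(1−p)/n · (N−n)/(N−1)] = √[0.2500/722 × 0.9834] = 0.01845.
E = z × SE = 1.96 × 0.01845 = 0.03617 ≈ 3.6 percentage points.

3.6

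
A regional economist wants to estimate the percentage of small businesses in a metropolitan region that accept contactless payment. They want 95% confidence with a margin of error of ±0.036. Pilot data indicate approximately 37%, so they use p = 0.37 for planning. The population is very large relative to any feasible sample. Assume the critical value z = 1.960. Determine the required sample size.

691

With p = 0.37, p(1−p) = 0.2331.
n = z²·p(1−p)/E² = 1.960² × 0.2331 / 0.036² = 3.8416 × 0.2331 / 0.001296 ≈ 690.95.
Rounding up gives n = 691.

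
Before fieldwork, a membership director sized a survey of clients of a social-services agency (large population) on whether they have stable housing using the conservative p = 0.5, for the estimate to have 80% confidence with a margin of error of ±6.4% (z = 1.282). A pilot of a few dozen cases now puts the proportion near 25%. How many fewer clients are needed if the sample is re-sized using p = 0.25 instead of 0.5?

Conservative (p = 0.5): n = 1.282² × 0.25 / 0.064² ≈ 100.31 → 101.
Using p = 0.25: p(1−p) = 0.1875, so n = 1.282² × 0.1875 / 0.064² ≈ 75.23 → 76.
Reduction: 101 − 76 = 25.

25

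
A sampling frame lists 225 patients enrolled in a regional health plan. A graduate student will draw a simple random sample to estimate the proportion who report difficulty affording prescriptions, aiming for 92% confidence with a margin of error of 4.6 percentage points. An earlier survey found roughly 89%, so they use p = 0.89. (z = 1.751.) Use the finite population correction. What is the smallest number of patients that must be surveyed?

88

Unadjusted: n₀ = 1.751² × 0.89 × 0.11 / 0.046² ≈ 141.85, so n₀ = 142.
Finite population correction with N = 225: n = n₀ / (1 + (n₀−1)/N) = 142 / (1 + 141/225) = 142 / 1.6267 ≈ 87.30.
Rounding up, n = 88.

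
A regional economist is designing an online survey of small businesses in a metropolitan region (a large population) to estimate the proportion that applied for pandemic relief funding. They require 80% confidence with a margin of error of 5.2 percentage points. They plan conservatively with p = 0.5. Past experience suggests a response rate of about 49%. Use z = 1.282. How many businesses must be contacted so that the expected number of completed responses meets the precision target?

Completed interviews needed: n₀ = 1.282² × 0.2500 / 0.052² ≈ 151.95 → 152.
At a 49% response rate, contacts needed = 152 / 0.49 ≈ 310.20 → 311.

311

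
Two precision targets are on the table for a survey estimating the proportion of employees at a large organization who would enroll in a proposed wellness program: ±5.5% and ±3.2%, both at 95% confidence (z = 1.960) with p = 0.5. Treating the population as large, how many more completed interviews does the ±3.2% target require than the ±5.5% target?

At ±5.5%: n = 1.960² × 0.2500 / 0.055² ≈ 317.49 → 318.
At ±3.2%: n = 1.960² × 0.2500 / 0.032² ≈ 937.89 → 938.
Additional respondents: 938 − 318 = 620.

620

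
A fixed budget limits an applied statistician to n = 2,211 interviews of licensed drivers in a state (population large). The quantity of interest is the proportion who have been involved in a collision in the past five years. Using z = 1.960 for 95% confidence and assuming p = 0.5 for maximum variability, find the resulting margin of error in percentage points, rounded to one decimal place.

2.1

SE(p̂) = √[p(1−p)/n] = √[0.2500/2211] = 0.01063.
E = z × SE = 1.960 × 0.01063 = 0.02084, or 2.1 percentage points.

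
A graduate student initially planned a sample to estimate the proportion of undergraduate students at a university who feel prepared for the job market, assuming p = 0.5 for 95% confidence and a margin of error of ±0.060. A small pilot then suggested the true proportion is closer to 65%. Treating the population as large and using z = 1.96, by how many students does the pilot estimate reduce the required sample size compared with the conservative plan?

24

Conservative (p = 0.5): n = 1.96² × 0.25 / 0.060² ≈ 266.78 → 267.
Using p = 0.65: p(1−p) = 0.2275, so n = 1.96² × 0.2275 / 0.060² ≈ 242.77 → 243.
Reduction: 267 − 243 = 24.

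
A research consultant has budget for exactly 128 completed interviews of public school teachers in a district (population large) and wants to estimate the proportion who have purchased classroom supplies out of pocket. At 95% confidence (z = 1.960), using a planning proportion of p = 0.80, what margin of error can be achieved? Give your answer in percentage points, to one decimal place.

SE(p̂) = √[p(1−p)/n] = √[0.1600/128] = 0.03536.
E = z × SE = 1.960 × 0.03536 = 0.06930, or 6.9 percentage points.

6.9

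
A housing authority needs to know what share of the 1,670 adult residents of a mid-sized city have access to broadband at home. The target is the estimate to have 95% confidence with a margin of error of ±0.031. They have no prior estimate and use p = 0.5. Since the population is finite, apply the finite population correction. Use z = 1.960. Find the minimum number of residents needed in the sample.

Unadjusted: n₀ = 1.960² × 0.50 × 0.50 / 0.031² ≈ 999.38, so n₀ = 1000.
Finite population correction with N = 1,670: n = n₀ / (1 + (n₀−1)/N) = 1000 / (1 + 999/1670) = 1000 / 1.5982 ≈ 625.70.
Rounding up, n = 626.

626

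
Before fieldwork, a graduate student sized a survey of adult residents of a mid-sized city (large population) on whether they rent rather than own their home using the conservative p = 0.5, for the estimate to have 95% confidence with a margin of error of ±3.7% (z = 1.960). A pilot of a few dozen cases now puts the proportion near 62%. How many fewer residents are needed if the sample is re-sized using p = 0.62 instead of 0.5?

Conservative (p = 0.5): n = 1.960² × 0.25 / 0.037² ≈ 701.53 → 702.
Using p = 0.62: p(1−p) = 0.2356, so n = 1.960² × 0.2356 / 0.037² ≈ 661.13 → 662.
Reduction: 702 − 662 = 40.

40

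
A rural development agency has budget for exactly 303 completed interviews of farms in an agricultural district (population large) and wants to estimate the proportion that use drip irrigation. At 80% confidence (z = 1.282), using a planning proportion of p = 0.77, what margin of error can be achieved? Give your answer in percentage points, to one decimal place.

3.1

SE(p̂) = √[p(1−p)/n] = √[0.1771/303] = 0.02418.
E = z × SE = 1.282 × 0.02418 = 0.03099, or 3.1 percentage points.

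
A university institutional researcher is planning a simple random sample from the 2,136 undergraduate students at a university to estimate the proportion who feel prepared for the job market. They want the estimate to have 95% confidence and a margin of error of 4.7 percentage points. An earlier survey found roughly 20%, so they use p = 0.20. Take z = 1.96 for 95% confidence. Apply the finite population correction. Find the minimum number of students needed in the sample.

Unadjusted: n₀ = 1.96² × 0.20 × 0.80 / 0.047² ≈ 278.25, so n₀ = 279.
Finite population correction with N = 2,136: n = n₀ / (1 + (n₀−1)/N) = 279 / (1 + 278/2136) = 279 / 1.1301 ≈ 246.87.
Rounding up, n = 247.

247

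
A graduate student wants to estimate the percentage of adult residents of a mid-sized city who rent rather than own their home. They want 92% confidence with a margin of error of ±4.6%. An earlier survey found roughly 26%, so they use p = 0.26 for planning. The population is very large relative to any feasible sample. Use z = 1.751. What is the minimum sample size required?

With p = 0.26, p(1−p) = 0.1924.
n = z²·p(1−p)/E² = 1.751² × 0.1924 / 0.046² = 3.0660 × 0.1924 / 0.002116 ≈ 278.78.
Rounding up gives n = 279.

279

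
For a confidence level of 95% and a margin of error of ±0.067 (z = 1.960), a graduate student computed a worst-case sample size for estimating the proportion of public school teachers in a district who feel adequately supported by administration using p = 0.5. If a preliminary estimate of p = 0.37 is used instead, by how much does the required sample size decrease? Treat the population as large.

Conservative (p = 0.5): n = 1.960² × 0.25 / 0.067² ≈ 213.95 → 214.
Using p = 0.37: p(1−p) = 0.2331, so n = 1.960² × 0.2331 / 0.067² ≈ 199.48 → 200.
Reduction: 214 − 200 = 14.

14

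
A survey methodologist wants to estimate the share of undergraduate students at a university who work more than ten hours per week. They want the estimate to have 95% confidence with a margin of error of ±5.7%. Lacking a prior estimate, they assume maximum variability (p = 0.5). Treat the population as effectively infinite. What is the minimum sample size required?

296

For 95% confidence, z = 1.960.
With p = 0.5, p(1−p) = 0.25.
n = z²·p(1−p)/E² = 1.960² × 0.2500 / 0.057² = 3.8416 × 0.2500 / 0.003249 ≈ 295.60.
Rounding up gives n = 296.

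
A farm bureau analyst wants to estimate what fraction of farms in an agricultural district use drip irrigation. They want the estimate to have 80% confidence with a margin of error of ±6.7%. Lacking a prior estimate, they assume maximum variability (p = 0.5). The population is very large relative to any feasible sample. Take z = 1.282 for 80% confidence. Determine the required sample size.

With p = 0.5, p(1−p) = 0.25.
n = z²·p(1−p)/E² = 1.282² × 0.2500 / 0.067² = 1.6435 × 0.2500 / 0.004489 ≈ 91.53.
Rounding up gives n = 92.

92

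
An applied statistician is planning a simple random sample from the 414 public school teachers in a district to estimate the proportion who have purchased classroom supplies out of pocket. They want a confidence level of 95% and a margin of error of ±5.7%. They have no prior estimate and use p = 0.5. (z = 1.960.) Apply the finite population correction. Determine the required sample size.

173

Unadjusted: n₀ = 1.960² × 0.50 × 0.50 / 0.057² ≈ 295.60, so n₀ = 296.
Finite population correction with N = 414: n = n₀ / (1 + (n₀−1)/N) = 296 / (1 + 295/414) = 296 / 1.7126 ≈ 172.84.
Rounding up, n = 173.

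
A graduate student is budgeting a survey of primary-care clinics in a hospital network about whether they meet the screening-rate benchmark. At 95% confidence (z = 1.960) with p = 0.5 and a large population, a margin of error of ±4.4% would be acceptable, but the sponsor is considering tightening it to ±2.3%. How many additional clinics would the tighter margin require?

1319

At ±4.4%: n = 1.960² × 0.2500 / 0.044² ≈ 496.07 → 497.
At ±2.3%: n = 1.960² × 0.2500 / 0.023² ≈ 1815.50 → 1816.
Additional respondents: 1816 − 497 = 1319.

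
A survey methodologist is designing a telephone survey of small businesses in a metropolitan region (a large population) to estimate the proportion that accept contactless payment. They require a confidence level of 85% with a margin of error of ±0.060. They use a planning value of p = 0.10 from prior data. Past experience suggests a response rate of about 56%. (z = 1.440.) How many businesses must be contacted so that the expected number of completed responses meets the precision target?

93

Completed interviews needed: n₀ = 1.440² × 0.0900 / 0.060² ≈ 51.84 → 52.
At a 56% response rate, contacts needed = 52 / 0.56 ≈ 92.86 → 93.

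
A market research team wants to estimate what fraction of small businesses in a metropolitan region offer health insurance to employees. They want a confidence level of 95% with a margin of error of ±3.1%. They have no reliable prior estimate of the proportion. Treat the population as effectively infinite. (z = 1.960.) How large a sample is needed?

With no prior estimate, use p = 0.5, giving p(1−p) = 0.25.
n = z²·p(1−p)/E² = 1.960² × 0.2500 / 0.031² = 3.8416 × 0.2500 / 0.000961 ≈ 999.38.
Rounding up gives n = 1000.

1000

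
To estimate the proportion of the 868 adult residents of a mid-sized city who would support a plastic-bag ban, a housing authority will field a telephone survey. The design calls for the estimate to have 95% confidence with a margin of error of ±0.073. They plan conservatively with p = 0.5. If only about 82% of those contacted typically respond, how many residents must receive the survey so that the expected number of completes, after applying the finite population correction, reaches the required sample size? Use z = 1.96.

Completed interviews needed (unadjusted): n₀ = 1.96² × 0.2500 / 0.073² ≈ 180.22 → 181.
FPC for N = 868: n = 181 / (1 + 180/868) = 181 / 1.2074 ≈ 149.91 → 150.
At an 82% response rate, contacts needed = 150 / 0.82 ≈ 182.93 → 183.

183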